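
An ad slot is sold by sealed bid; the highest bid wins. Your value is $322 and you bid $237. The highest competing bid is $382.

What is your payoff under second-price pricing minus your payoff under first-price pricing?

Your bid $237 is below $382, so you lose under either rule.
Payoff is $0 in both cases; difference = $0.

$0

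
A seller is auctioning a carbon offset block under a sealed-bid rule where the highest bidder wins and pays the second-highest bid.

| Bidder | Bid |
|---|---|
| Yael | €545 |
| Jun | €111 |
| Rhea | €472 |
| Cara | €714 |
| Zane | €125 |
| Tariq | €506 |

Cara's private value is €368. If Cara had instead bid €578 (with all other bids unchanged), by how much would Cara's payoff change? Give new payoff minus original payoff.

€0

The highest bid among the other bidders is €545; Cara's bid doesn't change that.
Original bid €714: Cara is highest, pays the top rival bid €545; payoff €368 − €545 = −€177.
Alternative bid €578: Cara is highest, pays the top rival bid €545; payoff €368 − €545 = −€177.
Change in payoff = −€177 − (−€177) = €0.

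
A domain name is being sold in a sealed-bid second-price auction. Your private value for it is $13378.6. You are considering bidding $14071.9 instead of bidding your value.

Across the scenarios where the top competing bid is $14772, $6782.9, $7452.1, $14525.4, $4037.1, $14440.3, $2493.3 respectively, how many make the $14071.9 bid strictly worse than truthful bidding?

0

The deviation hurts exactly when the highest competing bid lies strictly between $13378.6 and $14071.9 — overbidding then wins at a price above your value.
$14772: above both → same outcome either way.
$6782.9: below both → same outcome either way.
$7452.1: below both → same outcome either way.
$14525.4: above both → same outcome either way.
$4037.1: below both → same outcome either way.
$14440.3: above both → same outcome either way.
$2493.3: below both → same outcome either way.
Count: 0.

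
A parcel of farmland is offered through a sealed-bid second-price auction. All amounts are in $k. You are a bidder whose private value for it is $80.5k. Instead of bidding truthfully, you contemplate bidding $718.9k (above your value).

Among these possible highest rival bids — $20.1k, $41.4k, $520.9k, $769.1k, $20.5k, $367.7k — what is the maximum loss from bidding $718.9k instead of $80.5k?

$440.4k

$20.1k: same outcome either way → loss $0k.
$41.4k: same outcome either way → loss $0k.
$520.9k: truthful gives $0k, deviation gives −$440.4k → loss $440.4k.
$769.1k: same outcome either way → loss $0k.
$20.5k: same outcome either way → loss $0k.
$367.7k: truthful gives $0k, deviation gives −$287.2k → loss $287.2k.
Maximum loss: $440.4k.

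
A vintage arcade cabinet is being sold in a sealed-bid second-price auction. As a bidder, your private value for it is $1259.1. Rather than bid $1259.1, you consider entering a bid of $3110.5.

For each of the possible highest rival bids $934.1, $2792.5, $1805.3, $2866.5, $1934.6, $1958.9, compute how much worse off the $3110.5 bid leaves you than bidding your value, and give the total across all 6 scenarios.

The deviation costs you only when the competing bid falls strictly between $1259.1 and $3110.5; elsewhere both bids give the same outcome.
$934.1: outcomes coincide → loss $0.
$2792.5: truthful payoff $0, deviation payoff −$1533.4 → loss $1533.4.
$1805.3: truthful payoff $0, deviation payoff −$546.2 → loss $546.2.
$2866.5: truthful payoff $0, deviation payoff −$1607.4 → loss $1607.4.
$1934.6: truthful payoff $0, deviation payoff −$675.5 → loss $675.5.
$1958.9: truthful payoff $0, deviation payoff −$699.8 → loss $699.8.
Total loss = $1533.4 + $546.2 + $1607.4 + $675.5 + $699.8 = $5062.3.
Truthful bidding weakly dominates here: raising your bid can only win items priced above your value, and lowering it can only forfeit items priced below.

$5062.3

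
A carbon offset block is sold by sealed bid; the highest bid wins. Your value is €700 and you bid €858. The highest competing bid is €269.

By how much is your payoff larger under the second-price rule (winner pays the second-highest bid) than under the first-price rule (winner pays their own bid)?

You have the highest bid, so you win under either rule.
Second-price: pay €269 → payoff €431.
First-price: pay your own bid €858 → payoff −€158.
Difference = €431 − (−€158) = €589.

€589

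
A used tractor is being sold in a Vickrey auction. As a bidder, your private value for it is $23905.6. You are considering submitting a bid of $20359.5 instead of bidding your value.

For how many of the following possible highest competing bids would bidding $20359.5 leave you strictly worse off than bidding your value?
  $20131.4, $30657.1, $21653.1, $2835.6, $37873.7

The deviation hurts exactly when the highest competing bid lies strictly between $20359.5 and $23905.6 — underbidding then forfeits a profitable win.
$20131.4: below both → same outcome either way.
$30657.1: above both → same outcome either way.
$21653.1: inside the interval → strictly worse (loss $2252.5).
$2835.6: below both → same outcome either way.
$37873.7: above both → same outcome either way.
Count: 1.

1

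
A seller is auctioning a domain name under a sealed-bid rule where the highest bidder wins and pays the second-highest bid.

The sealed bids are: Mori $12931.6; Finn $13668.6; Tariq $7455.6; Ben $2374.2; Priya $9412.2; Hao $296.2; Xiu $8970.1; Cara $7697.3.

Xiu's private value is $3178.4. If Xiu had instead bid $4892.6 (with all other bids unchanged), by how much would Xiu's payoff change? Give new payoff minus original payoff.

$0

The highest bid among the other bidders is $13668.6; Xiu's bid doesn't change that.
Original bid $8970.1: Xiu is not highest (top rival bid is $13668.6); payoff $0.
Alternative bid $4892.6: Xiu is not highest (top rival bid is $13668.6); payoff $0.
Change in payoff = $0 − ($0) = $0.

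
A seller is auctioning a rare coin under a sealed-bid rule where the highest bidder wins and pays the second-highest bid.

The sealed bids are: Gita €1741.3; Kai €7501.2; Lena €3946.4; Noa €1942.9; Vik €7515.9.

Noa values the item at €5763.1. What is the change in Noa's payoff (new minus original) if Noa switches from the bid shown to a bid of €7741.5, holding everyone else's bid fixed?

−€1752.8

The highest bid among the other bidders is €7515.9; Noa's bid doesn't change that.
Original bid €1942.9: Noa is not highest (top rival bid is €7515.9); payoff €0.
Alternative bid €7741.5: Noa is highest, pays the top rival bid €7515.9; payoff €5763.1 − €7515.9 = −€1752.8.
Change in payoff = −€1752.8 − (€0) = −€1752.8.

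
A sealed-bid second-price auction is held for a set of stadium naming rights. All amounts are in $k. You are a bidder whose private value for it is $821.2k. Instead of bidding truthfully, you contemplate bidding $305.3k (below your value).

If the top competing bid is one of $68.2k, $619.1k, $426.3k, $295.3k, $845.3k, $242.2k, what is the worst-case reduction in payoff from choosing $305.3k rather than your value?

$68.2k: same outcome either way → loss $0k.
$619.1k: truthful gives $202.1k, deviation gives $0k → loss $202.1k.
$426.3k: truthful gives $394.9k, deviation gives $0k → loss $394.9k.
$295.3k: same outcome either way → loss $0k.
$845.3k: same outcome either way → loss $0k.
$242.2k: same outcome either way → loss $0k.
Maximum loss: $394.9k.

$394.9k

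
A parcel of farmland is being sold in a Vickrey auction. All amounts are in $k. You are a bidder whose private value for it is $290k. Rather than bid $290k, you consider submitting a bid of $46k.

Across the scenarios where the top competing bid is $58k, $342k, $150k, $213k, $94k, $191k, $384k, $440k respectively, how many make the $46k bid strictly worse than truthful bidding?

5

The deviation hurts exactly when the highest competing bid lies strictly between $46k and $290k — underbidding then forfeits a profitable win.
$58k: inside the interval → strictly worse (loss $232k).
$342k: above both → same outcome either way.
$150k: inside the interval → strictly worse (loss $140k).
$213k: inside the interval → strictly worse (loss $77k).
$94k: inside the interval → strictly worse (loss $196k).
$191k: inside the interval → strictly worse (loss $99k).
$384k: above both → same outcome either way.
$440k: above both → same outcome either way.
Count: 5.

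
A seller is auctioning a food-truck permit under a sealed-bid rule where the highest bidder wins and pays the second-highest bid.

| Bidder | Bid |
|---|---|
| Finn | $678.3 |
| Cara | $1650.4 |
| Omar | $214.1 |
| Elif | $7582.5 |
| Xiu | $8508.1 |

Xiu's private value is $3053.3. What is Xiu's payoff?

−$4529.2

Highest bid: Xiu at $8508.1, so Xiu wins.
Second-highest bid: Elif at $7582.5 — that is the price the winner pays.
Xiu's payoff = value − price = $3053.3 − $7582.5 = −$4529.2.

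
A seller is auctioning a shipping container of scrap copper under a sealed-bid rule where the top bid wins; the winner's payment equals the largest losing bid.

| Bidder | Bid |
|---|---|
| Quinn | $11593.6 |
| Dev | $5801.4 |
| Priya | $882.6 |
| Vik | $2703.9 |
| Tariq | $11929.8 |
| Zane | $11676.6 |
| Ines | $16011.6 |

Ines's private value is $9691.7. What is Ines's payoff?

−$2238.1

Highest bid: Ines at $16011.6, so Ines wins.
Second-highest bid: Tariq at $11929.8 — that is the price the winner pays.
Ines's payoff = value − price = $9691.7 − $11929.8 = −$2238.1.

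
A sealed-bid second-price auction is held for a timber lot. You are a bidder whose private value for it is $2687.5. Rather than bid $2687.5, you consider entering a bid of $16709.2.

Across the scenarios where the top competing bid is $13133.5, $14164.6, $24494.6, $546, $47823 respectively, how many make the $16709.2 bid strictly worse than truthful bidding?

2

The deviation hurts exactly when the highest competing bid lies strictly between $2687.5 and $16709.2 — overbidding then wins at a price above your value.
$13133.5: inside the interval → strictly worse (loss $10446).
$14164.6: inside the interval → strictly worse (loss $11477.1).
$24494.6: above both → same outcome either way.
$546: below both → same outcome either way.
$47823: above both → same outcome either way.
Count: 2.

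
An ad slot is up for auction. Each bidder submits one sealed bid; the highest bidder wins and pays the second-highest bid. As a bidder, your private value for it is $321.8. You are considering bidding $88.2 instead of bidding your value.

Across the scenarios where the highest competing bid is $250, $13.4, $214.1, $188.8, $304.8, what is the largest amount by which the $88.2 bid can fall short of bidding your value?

$250: truthful gives $71.8, deviation gives $0 → loss $71.8.
$13.4: same outcome either way → loss $0.
$214.1: truthful gives $107.7, deviation gives $0 → loss $107.7.
$188.8: truthful gives $133, deviation gives $0 → loss $133.
$304.8: truthful gives $17, deviation gives $0 → loss $17.
Maximum loss: $133.

$133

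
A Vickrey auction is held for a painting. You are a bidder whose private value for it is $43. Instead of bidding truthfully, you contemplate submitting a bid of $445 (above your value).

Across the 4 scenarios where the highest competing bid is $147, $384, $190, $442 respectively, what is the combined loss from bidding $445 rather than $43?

The deviation costs you only when the competing bid falls strictly between $43 and $445; elsewhere both bids give the same outcome.
$147: truthful payoff $0, deviation payoff −$104 → loss $104.
$384: truthful payoff $0, deviation payoff −$341 → loss $341.
$190: truthful payoff $0, deviation payoff −$147 → loss $147.
$442: truthful payoff $0, deviation payoff −$399 → loss $399.
Total loss = $104 + $341 + $147 + $399 = $991.
In a second-price auction your bid sets only whether you win, not what you pay, so bidding your true value is weakly dominant.

$991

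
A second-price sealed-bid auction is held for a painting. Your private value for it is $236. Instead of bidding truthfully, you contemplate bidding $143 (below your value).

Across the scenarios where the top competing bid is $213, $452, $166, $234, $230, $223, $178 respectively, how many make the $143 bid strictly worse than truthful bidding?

The deviation hurts exactly when the highest competing bid lies strictly between $143 and $236 — underbidding then forfeits a profitable win.
$213: inside the interval → strictly worse (loss $23).
$452: above both → same outcome either way.
$166: inside the interval → strictly worse (loss $70).
$234: inside the interval → strictly worse (loss $2).
$230: inside the interval → strictly worse (loss $6).
$223: inside the interval → strictly worse (loss $13).
$178: inside the interval → strictly worse (loss $58).
Count: 6.

6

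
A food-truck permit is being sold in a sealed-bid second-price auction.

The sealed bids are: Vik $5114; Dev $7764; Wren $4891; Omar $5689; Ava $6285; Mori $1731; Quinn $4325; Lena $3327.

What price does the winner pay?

Highest bid: Dev at $7764, so Dev wins.
Second-highest bid: Ava at $6285 — that is the price the winner pays.

$6285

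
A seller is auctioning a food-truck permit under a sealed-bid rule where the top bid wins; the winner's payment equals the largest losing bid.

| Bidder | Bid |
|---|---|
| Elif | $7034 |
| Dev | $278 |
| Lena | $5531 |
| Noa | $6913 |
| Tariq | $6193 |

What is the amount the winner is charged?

$6913

Highest bid: Elif at $7034, so Elif wins.
Second-highest bid: Noa at $6913 — that is the price the winner pays.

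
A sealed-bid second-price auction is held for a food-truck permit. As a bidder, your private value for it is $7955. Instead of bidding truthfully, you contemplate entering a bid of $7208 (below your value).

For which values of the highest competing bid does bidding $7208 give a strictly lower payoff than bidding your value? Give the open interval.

If the competing bid is below $7208, both bids win at the same price — no difference.
If it is above $7955, both bids lose — no difference.
If it lies strictly between $7208 and $7955, bidding your value wins at a price below your value (positive payoff) while bidding $7208 loses (payoff 0).
So the deviation strictly hurts on the open interval ($7208, $7955).

($7208, $7955)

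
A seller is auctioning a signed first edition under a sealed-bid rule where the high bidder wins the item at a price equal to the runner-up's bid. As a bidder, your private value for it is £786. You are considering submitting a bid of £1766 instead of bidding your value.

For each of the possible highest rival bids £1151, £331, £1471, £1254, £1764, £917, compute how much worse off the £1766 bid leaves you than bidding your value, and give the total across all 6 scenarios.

The deviation costs you only when the competing bid falls strictly between £786 and £1766; elsewhere both bids give the same outcome.
£1151: truthful payoff £0, deviation payoff −£365 → loss £365.
£331: outcomes coincide → loss £0.
£1471: truthful payoff £0, deviation payoff −£685 → loss £685.
£1254: truthful payoff £0, deviation payoff −£468 → loss £468.
£1764: truthful payoff £0, deviation payoff −£978 → loss £978.
£917: truthful payoff £0, deviation payoff −£131 → loss £131.
Total loss = £365 + £685 + £468 + £978 + £131 = £2627.

£2627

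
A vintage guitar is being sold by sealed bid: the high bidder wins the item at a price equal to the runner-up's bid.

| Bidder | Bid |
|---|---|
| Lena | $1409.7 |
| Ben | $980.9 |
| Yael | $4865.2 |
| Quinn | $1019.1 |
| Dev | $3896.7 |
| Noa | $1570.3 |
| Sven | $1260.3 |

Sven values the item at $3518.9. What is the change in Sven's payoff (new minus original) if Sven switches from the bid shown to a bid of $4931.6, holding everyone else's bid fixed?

The highest bid among the other bidders is $4865.2; Sven's bid doesn't change that.
Original bid $1260.3: Sven is not highest (top rival bid is $4865.2); payoff $0.
Alternative bid $4931.6: Sven is highest, pays the top rival bid $4865.2; payoff $3518.9 − $4865.2 = −$1346.3.
Change in payoff = −$1346.3 − ($0) = −$1346.3.

−$1346.3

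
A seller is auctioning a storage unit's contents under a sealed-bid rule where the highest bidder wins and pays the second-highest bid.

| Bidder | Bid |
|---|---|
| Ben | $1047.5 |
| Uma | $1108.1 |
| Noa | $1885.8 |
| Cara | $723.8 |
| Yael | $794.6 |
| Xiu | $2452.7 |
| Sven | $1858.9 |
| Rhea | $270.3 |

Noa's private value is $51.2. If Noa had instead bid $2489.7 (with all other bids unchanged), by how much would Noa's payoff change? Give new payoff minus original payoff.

−$2401.5

The highest bid among the other bidders is $2452.7; Noa's bid doesn't change that.
Original bid $1885.8: Noa is not highest (top rival bid is $2452.7); payoff $0.
Alternative bid $2489.7: Noa is highest, pays the top rival bid $2452.7; payoff $51.2 − $2452.7 = −$2401.5.
Change in payoff = −$2401.5 − ($0) = −$2401.5.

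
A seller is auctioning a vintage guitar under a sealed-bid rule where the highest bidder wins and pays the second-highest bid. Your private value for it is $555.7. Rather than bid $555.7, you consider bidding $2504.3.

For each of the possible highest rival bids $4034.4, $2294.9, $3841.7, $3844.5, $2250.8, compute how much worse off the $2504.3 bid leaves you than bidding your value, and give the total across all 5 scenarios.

$3434.3

The deviation costs you only when the competing bid falls strictly between $555.7 and $2504.3; elsewhere both bids give the same outcome.
$4034.4: outcomes coincide → loss $0.
$2294.9: truthful payoff $0, deviation payoff −$1739.2 → loss $1739.2.
$3841.7: outcomes coincide → loss $0.
$3844.5: outcomes coincide → loss $0.
$2250.8: truthful payoff $0, deviation payoff −$1695.1 → loss $1695.1.
Total loss = $1739.2 + $1695.1 = $3434.3.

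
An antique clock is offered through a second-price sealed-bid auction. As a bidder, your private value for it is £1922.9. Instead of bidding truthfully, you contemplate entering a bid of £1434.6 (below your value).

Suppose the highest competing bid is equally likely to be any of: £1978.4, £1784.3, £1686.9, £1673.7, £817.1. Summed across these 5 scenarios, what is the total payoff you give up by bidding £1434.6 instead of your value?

£623.8

The deviation costs you only when the competing bid falls strictly between £1434.6 and £1922.9; elsewhere both bids give the same outcome.
£1978.4: outcomes coincide → loss £0.
£1784.3: truthful payoff £138.6, deviation payoff £0 → loss £138.6.
£1686.9: truthful payoff £236, deviation payoff £0 → loss £236.
£1673.7: truthful payoff £249.2, deviation payoff £0 → loss £249.2.
£817.1: outcomes coincide → loss £0.
Total loss = £138.6 + £236 + £249.2 = £623.8.
In a second-price auction your bid sets only whether you win, not what you pay, so bidding your true value is weakly dominant.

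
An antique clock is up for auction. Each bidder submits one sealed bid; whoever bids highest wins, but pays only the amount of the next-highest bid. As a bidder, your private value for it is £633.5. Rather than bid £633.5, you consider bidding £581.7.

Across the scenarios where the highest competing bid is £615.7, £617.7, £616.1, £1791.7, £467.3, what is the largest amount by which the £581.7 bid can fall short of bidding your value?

£17.8

£615.7: truthful gives £17.8, deviation gives £0 → loss £17.8.
£617.7: truthful gives £15.8, deviation gives £0 → loss £15.8.
£616.1: truthful gives £17.4, deviation gives £0 → loss £17.4.
£1791.7: same outcome either way → loss £0.
£467.3: same outcome either way → loss £0.
Maximum loss: £17.8.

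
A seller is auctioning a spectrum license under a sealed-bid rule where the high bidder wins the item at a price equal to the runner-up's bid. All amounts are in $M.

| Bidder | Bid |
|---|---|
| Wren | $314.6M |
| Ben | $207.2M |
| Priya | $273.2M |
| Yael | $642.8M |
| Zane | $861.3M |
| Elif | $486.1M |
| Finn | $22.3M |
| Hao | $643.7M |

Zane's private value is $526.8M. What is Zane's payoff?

Highest bid: Zane at $861.3M, so Zane wins.
Second-highest bid: Hao at $643.7M — that is the price the winner pays.
Zane's payoff = value − price = $526.8M − $643.7M = −$116.9M.

−$116.9M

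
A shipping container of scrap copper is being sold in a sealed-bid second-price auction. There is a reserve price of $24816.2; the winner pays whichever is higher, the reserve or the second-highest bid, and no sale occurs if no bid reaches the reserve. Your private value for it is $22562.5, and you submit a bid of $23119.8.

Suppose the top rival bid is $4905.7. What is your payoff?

Your bid $23119.8 is the highest bid but falls below the reserve $24816.2, so the item goes unsold. Payoff $0.

$0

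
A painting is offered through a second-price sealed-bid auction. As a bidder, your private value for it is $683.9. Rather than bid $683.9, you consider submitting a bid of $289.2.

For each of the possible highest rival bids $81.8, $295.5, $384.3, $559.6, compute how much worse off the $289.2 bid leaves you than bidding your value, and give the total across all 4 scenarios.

The deviation costs you only when the competing bid falls strictly between $289.2 and $683.9; elsewhere both bids give the same outcome.
$81.8: outcomes coincide → loss $0.
$295.5: truthful payoff $388.4, deviation payoff $0 → loss $388.4.
$384.3: truthful payoff $299.6, deviation payoff $0 → loss $299.6.
$559.6: truthful payoff $124.3, deviation payoff $0 → loss $124.3.
Total loss = $388.4 + $299.6 + $124.3 = $812.3.
Because the price is fixed by the runner-up's bid, deviating from your value can only change a good outcome into a bad one — never the reverse.

$812.3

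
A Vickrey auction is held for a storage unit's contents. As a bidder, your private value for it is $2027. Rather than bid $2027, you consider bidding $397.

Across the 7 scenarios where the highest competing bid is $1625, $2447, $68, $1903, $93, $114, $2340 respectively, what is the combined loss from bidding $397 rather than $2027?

$526

The deviation costs you only when the competing bid falls strictly between $397 and $2027; elsewhere both bids give the same outcome.
$1625: truthful payoff $402, deviation payoff $0 → loss $402.
$2447: outcomes coincide → loss $0.
$68: outcomes coincide → loss $0.
$1903: truthful payoff $124, deviation payoff $0 → loss $124.
$93: outcomes coincide → loss $0.
$114: outcomes coincide → loss $0.
$2340: outcomes coincide → loss $0.
Total loss = $402 + $124 = $526.
Because the price is fixed by the runner-up's bid, deviating from your value can only change a good outcome into a bad one — never the reverse.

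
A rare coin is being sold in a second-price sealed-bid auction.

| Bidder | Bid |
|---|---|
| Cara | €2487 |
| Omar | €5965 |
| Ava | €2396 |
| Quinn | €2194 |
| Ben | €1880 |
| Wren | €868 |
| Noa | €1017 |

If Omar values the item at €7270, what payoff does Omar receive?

€4783

Highest bid: Omar at €5965, so Omar wins.
Second-highest bid: Cara at €2487 — that is the price the winner pays.
Omar's payoff = value − price = €7270 − €2487 = €4783.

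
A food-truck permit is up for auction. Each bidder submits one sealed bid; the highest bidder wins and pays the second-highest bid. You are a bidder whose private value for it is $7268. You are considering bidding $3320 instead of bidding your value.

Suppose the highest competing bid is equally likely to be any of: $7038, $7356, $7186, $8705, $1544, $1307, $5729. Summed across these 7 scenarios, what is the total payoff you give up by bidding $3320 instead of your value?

$1851

The deviation costs you only when the competing bid falls strictly between $3320 and $7268; elsewhere both bids give the same outcome.
$7038: truthful payoff $230, deviation payoff $0 → loss $230.
$7356: outcomes coincide → loss $0.
$7186: truthful payoff $82, deviation payoff $0 → loss $82.
$8705: outcomes coincide → loss $0.
$1544: outcomes coincide → loss $0.
$1307: outcomes coincide → loss $0.
$5729: truthful payoff $1539, deviation payoff $0 → loss $1539.
Total loss = $230 + $82 + $1539 = $1851.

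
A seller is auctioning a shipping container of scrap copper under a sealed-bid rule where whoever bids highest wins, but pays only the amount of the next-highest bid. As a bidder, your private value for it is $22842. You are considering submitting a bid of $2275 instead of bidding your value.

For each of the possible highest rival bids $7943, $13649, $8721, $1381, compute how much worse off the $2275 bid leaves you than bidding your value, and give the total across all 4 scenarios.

The deviation costs you only when the competing bid falls strictly between $2275 and $22842; elsewhere both bids give the same outcome.
$7943: truthful payoff $14899, deviation payoff $0 → loss $14899.
$13649: truthful payoff $9193, deviation payoff $0 → loss $9193.
$8721: truthful payoff $14121, deviation payoff $0 → loss $14121.
$1381: outcomes coincide → loss $0.
Total loss = $14899 + $9193 + $14121 = $38213.

$38213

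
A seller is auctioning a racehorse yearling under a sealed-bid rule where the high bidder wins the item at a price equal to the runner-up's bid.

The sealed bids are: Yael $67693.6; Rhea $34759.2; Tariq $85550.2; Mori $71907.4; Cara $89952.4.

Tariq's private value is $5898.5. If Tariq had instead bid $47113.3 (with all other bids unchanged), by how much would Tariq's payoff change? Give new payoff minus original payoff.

The highest bid among the other bidders is $89952.4; Tariq's bid doesn't change that.
Original bid $85550.2: Tariq is not highest (top rival bid is $89952.4); payoff $0.
Alternative bid $47113.3: Tariq is not highest (top rival bid is $89952.4); payoff $0.
Change in payoff = $0 − ($0) = $0.

$0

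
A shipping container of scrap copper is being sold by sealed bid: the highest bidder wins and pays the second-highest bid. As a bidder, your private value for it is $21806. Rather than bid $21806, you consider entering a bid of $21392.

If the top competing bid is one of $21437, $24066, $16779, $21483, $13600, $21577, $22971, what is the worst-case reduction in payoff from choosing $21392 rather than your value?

$21437: truthful gives $369, deviation gives $0 → loss $369.
$24066: same outcome either way → loss $0.
$16779: same outcome either way → loss $0.
$21483: truthful gives $323, deviation gives $0 → loss $323.
$13600: same outcome either way → loss $0.
$21577: truthful gives $229, deviation gives $0 → loss $229.
$22971: same outcome either way → loss $0.
Maximum loss: $369.

$369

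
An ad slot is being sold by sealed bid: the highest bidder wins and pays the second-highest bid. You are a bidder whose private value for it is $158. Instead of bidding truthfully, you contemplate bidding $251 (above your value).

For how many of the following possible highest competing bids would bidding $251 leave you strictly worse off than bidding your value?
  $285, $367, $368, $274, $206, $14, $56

The deviation hurts exactly when the highest competing bid lies strictly between $158 and $251 — overbidding then wins at a price above your value.
$285: above both → same outcome either way.
$367: above both → same outcome either way.
$368: above both → same outcome either way.
$274: above both → same outcome either way.
$206: inside the interval → strictly worse (loss $48).
$14: below both → same outcome either way.
$56: below both → same outcome either way.
Count: 1.

1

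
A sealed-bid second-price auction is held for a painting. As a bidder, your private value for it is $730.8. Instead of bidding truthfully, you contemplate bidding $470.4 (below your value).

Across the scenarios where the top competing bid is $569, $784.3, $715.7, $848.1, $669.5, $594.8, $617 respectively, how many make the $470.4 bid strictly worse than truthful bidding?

The deviation hurts exactly when the highest competing bid lies strictly between $470.4 and $730.8 — underbidding then forfeits a profitable win.
$569: inside the interval → strictly worse (loss $161.8).
$784.3: above both → same outcome either way.
$715.7: inside the interval → strictly worse (loss $15.1).
$848.1: above both → same outcome either way.
$669.5: inside the interval → strictly worse (loss $61.3).
$594.8: inside the interval → strictly worse (loss $136).
$617: inside the interval → strictly worse (loss $113.8).
Count: 5.

5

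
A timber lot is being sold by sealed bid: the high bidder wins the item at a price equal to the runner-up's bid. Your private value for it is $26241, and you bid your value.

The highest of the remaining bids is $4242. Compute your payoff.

Your bid $26241 exceeds the highest competing bid $4242, so you win.
In a second-price auction the winner pays the second-highest bid, $4242.
Payoff = value − price = $26241 − $4242 = $21999.

$21999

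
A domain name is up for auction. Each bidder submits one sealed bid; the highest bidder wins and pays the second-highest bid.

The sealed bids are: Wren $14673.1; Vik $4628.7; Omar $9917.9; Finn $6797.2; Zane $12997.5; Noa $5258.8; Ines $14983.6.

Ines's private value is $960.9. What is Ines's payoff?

Highest bid: Ines at $14983.6, so Ines wins.
Second-highest bid: Wren at $14673.1 — that is the price the winner pays.
Ines's payoff = value − price = $960.9 − $14673.1 = −$13712.2.

−$13712.2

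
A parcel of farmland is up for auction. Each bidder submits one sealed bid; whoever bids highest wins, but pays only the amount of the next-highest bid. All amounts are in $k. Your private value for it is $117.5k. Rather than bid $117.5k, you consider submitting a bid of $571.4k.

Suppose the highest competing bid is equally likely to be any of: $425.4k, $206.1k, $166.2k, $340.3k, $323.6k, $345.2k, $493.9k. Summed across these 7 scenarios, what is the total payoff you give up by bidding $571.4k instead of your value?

The deviation costs you only when the competing bid falls strictly between $117.5k and $571.4k; elsewhere both bids give the same outcome.
$425.4k: truthful payoff $0k, deviation payoff −$307.9k → loss $307.9k.
$206.1k: truthful payoff $0k, deviation payoff −$88.6k → loss $88.6k.
$166.2k: truthful payoff $0k, deviation payoff −$48.7k → loss $48.7k.
$340.3k: truthful payoff $0k, deviation payoff −$222.8k → loss $222.8k.
$323.6k: truthful payoff $0k, deviation payoff −$206.1k → loss $206.1k.
$345.2k: truthful payoff $0k, deviation payoff −$227.7k → loss $227.7k.
$493.9k: truthful payoff $0k, deviation payoff −$376.4k → loss $376.4k.
Total loss = $307.9k + $88.6k + $48.7k + $222.8k + $206.1k + $227.7k + $376.4k = $1478.2k.

$1478.2k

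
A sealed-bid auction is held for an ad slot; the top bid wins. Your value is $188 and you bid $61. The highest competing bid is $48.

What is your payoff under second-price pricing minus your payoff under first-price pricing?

$13

You have the highest bid, so you win under either rule.
Second-price: pay $48 → payoff $140.
First-price: pay your own bid $61 → payoff $127.
Difference = $140 − ($127) = $13.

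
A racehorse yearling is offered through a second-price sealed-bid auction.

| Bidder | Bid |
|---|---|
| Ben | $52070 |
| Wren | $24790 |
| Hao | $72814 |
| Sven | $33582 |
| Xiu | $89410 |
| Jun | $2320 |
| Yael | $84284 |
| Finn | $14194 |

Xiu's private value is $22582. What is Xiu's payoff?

−$61702

Highest bid: Xiu at $89410, so Xiu wins.
Second-highest bid: Yael at $84284 — that is the price the winner pays.
Xiu's payoff = value − price = $22582 − $84284 = −$61702.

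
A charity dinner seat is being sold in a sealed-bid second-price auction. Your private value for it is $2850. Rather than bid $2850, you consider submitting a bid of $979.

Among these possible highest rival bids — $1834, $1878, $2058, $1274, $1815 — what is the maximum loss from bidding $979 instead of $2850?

$1834: truthful gives $1016, deviation gives $0 → loss $1016.
$1878: truthful gives $972, deviation gives $0 → loss $972.
$2058: truthful gives $792, deviation gives $0 → loss $792.
$1274: truthful gives $1576, deviation gives $0 → loss $1576.
$1815: truthful gives $1035, deviation gives $0 → loss $1035.
Maximum loss: $1576.

$1576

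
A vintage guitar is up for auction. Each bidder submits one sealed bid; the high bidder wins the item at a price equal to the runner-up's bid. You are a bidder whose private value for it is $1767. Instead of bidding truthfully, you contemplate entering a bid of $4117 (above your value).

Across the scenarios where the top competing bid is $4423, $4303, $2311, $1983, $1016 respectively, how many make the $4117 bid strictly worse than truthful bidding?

2

The deviation hurts exactly when the highest competing bid lies strictly between $1767 and $4117 — overbidding then wins at a price above your value.
$4423: above both → same outcome either way.
$4303: above both → same outcome either way.
$2311: inside the interval → strictly worse (loss $544).
$1983: inside the interval → strictly worse (loss $216).
$1016: below both → same outcome either way.
Count: 2.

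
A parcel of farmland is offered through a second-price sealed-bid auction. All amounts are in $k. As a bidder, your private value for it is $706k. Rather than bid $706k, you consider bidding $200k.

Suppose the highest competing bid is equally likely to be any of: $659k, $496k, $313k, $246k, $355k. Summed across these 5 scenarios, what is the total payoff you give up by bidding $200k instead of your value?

$1461k

The deviation costs you only when the competing bid falls strictly between $200k and $706k; elsewhere both bids give the same outcome.
$659k: truthful payoff $47k, deviation payoff $0k → loss $47k.
$496k: truthful payoff $210k, deviation payoff $0k → loss $210k.
$313k: truthful payoff $393k, deviation payoff $0k → loss $393k.
$246k: truthful payoff $460k, deviation payoff $0k → loss $460k.
$355k: truthful payoff $351k, deviation payoff $0k → loss $351k.
Total loss = $47k + $210k + $393k + $460k + $351k = $1461k.
Truthful bidding weakly dominates here: raising your bid can only win items priced above your value, and lowering it can only forfeit items priced below.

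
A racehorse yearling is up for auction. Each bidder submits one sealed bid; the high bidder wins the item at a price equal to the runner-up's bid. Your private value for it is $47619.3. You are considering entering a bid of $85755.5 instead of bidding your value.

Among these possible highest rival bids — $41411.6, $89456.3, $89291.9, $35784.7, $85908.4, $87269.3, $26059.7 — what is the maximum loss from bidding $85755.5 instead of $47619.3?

$41411.6: same outcome either way → loss $0.
$89456.3: same outcome either way → loss $0.
$89291.9: same outcome either way → loss $0.
$35784.7: same outcome either way → loss $0.
$85908.4: same outcome either way → loss $0.
$87269.3: same outcome either way → loss $0.
$26059.7: same outcome either way → loss $0.
Maximum loss: $0.

$0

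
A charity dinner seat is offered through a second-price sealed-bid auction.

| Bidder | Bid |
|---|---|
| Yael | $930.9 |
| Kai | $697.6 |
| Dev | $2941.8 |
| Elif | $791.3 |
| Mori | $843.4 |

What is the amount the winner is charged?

$930.9

Highest bid: Dev at $2941.8, so Dev wins.
Second-highest bid: Yael at $930.9 — that is the price the winner pays.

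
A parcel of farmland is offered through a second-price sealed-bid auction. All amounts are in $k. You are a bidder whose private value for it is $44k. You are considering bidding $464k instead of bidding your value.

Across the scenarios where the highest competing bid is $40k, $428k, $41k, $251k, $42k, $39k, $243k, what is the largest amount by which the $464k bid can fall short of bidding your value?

$40k: same outcome either way → loss $0k.
$428k: truthful gives $0k, deviation gives −$384k → loss $384k.
$41k: same outcome either way → loss $0k.
$251k: truthful gives $0k, deviation gives −$207k → loss $207k.
$42k: same outcome either way → loss $0k.
$39k: same outcome either way → loss $0k.
$243k: truthful gives $0k, deviation gives −$199k → loss $199k.
Maximum loss: $384k.

$384k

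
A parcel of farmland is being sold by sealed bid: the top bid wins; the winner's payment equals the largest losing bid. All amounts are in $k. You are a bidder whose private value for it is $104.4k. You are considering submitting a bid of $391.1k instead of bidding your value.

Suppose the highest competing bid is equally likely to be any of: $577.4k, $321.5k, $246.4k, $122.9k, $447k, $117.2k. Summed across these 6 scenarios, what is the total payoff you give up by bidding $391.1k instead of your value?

$390.4k

The deviation costs you only when the competing bid falls strictly between $104.4k and $391.1k; elsewhere both bids give the same outcome.
$577.4k: outcomes coincide → loss $0k.
$321.5k: truthful payoff $0k, deviation payoff −$217.1k → loss $217.1k.
$246.4k: truthful payoff $0k, deviation payoff −$142k → loss $142k.
$122.9k: truthful payoff $0k, deviation payoff −$18.5k → loss $18.5k.
$447k: outcomes coincide → loss $0k.
$117.2k: truthful payoff $0k, deviation payoff −$12.8k → loss $12.8k.
Total loss = $217.1k + $142k + $18.5k + $12.8k = $390.4k.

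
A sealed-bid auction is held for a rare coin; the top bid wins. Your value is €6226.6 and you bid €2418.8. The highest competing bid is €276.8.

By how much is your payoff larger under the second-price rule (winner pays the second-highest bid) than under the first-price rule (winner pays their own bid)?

€2142

You have the highest bid, so you win under either rule.
Second-price: pay €276.8 → payoff €5949.8.
First-price: pay your own bid €2418.8 → payoff €3807.8.
Difference = €5949.8 − (€3807.8) = €2142.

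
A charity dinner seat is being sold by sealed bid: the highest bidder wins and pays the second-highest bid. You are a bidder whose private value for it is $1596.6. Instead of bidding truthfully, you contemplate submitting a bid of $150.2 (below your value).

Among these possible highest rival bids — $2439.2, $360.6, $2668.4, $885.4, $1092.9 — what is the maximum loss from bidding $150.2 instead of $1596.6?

$2439.2: same outcome either way → loss $0.
$360.6: truthful gives $1236, deviation gives $0 → loss $1236.
$2668.4: same outcome either way → loss $0.
$885.4: truthful gives $711.2, deviation gives $0 → loss $711.2.
$1092.9: truthful gives $503.7, deviation gives $0 → loss $503.7.
Maximum loss: $1236.

$1236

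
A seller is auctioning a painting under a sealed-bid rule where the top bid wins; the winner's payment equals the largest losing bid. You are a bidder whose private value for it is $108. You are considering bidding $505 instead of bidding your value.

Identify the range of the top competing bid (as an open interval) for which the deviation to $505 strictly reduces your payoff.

($108, $505)

If the competing bid is below $108, both bids win at the same price — no difference.
If it is above $505, both bids lose — no difference.
If it lies strictly between $108 and $505, bidding your value loses (payoff 0) while bidding $505 wins at a price above your value (payoff negative).
So the deviation strictly hurts on the open interval ($108, $505).
Truthful bidding weakly dominates here: raising your bid can only win items priced above your value, and lowering it can only forfeit items priced below.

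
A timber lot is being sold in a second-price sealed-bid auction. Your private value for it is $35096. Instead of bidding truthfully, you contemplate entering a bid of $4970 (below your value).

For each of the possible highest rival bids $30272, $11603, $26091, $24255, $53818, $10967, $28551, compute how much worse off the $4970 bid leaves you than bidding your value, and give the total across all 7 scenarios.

The deviation costs you only when the competing bid falls strictly between $4970 and $35096; elsewhere both bids give the same outcome.
$30272: truthful payoff $4824, deviation payoff $0 → loss $4824.
$11603: truthful payoff $23493, deviation payoff $0 → loss $23493.
$26091: truthful payoff $9005, deviation payoff $0 → loss $9005.
$24255: truthful payoff $10841, deviation payoff $0 → loss $10841.
$53818: outcomes coincide → loss $0.
$10967: truthful payoff $24129, deviation payoff $0 → loss $24129.
$28551: truthful payoff $6545, deviation payoff $0 → loss $6545.
Total loss = $4824 + $23493 + $9005 + $10841 + $24129 + $6545 = $78837.

$78837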